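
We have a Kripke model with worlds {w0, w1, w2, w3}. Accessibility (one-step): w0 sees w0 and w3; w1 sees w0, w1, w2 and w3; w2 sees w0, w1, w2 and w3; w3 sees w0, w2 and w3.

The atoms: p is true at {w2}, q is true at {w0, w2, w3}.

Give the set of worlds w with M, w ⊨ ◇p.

w0: successors {w0, w3}; p there: w0:F, w3:F. ✗
w1: successors {w0, w1, w2, w3}; p there: w0:F, w1:F, w2:T, w3:F. ✓
w2: successors {w0, w1, w2, w3}; p there: w0:F, w1:F, w2:T, w3:F. ✓
w3: successors {w0, w2, w3}; p there: w0:F, w2:T, w3:F. ✓

{w1, w2, w3}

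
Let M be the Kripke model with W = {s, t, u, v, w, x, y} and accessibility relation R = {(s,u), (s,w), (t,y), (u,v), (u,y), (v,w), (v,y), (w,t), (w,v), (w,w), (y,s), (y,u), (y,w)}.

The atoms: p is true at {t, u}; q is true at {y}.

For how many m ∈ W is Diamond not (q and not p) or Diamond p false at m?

s: Diamond not (q and not p) is T, Diamond p is T. ✓
t: Diamond not (q and not p) is F, Diamond p is F. ✗
u: Diamond not (q and not p) is T, Diamond p is F. ✓
v: Diamond not (q and not p) is T, Diamond p is F. ✓
w: Diamond not (q and not p) is T, Diamond p is T. ✓
x: Diamond not (q and not p) is F, Diamond p is F. ✗
y: Diamond not (q and not p) is T, Diamond p is T. ✓
Satisfying worlds: {s, u, v, w, y}.
So Diamond not (q and not p) or Diamond p fails at the other 2 worlds.

2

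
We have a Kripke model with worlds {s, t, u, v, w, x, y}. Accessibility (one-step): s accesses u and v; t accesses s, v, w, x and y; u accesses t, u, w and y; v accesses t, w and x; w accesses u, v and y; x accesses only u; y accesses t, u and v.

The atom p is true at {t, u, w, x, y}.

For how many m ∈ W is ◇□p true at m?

7

s: successors {u, v}; □p there: u:T, v:T. ✓
t: successors {s, v, w, x, y}; □p there: s:F, v:T, w:F, x:T, y:F. ✓
u: successors {t, u, w, y}; □p there: t:F, u:T, w:F, y:F. ✓
v: successors {t, w, x}; □p there: t:F, w:F, x:T. ✓
w: successors {u, v, y}; □p there: u:T, v:T, y:F. ✓
x: successors {u}; □p there: u:T. ✓
y: successors {t, u, v}; □p there: t:F, u:T, v:T. ✓
Satisfying worlds: {s, t, u, v, w, x, y}.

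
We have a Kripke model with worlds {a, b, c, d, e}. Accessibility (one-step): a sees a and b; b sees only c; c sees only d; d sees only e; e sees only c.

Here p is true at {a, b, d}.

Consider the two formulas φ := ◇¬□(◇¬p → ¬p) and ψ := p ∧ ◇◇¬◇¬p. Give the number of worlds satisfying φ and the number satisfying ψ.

3 and 2

For ◇¬□(◇¬p → ¬p):
a: successors {a, b}; ¬□(◇¬p → ¬p) there: a:T, b:F. ✓
b: successors {c}; ¬□(◇¬p → ¬p) there: c:T. ✓
c: successors {d}; ¬□(◇¬p → ¬p) there: d:F. ✗
d: successors {e}; ¬□(◇¬p → ¬p) there: e:F. ✗
e: successors {c}; ¬□(◇¬p → ¬p) there: c:T. ✓
— 3 worlds.
For p ∧ ◇◇¬◇¬p:
a: p is T, ◇◇¬◇¬p is T. ✓
b: p is T, ◇◇¬◇¬p is F. ✗
c: p is F, ◇◇¬◇¬p is F. ✗
d: p is T, ◇◇¬◇¬p is T. ✓
e: p is F, ◇◇¬◇¬p is F. ✗
— 2 worlds.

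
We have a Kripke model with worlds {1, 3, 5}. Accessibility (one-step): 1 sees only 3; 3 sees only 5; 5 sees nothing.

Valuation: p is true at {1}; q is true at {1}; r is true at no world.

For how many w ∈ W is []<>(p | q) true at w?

1

1: successors {3}; <>(p | q) there: 3:F. ✗
3: successors {5}; <>(p | q) there: 5:F. ✗
5: no successors, so []<>(p | q) holds vacuously. ✓
Satisfying worlds: {5}.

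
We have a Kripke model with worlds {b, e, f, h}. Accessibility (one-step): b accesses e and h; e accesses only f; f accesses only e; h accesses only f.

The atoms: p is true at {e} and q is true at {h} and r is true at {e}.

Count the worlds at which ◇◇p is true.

b: successors {e, h}; ◇p there: e:F, h:F. ✗
e: successors {f}; ◇p there: f:T. ✓
f: successors {e}; ◇p there: e:F. ✗
h: successors {f}; ◇p there: f:T. ✓
Satisfying worlds: {e, h}.

2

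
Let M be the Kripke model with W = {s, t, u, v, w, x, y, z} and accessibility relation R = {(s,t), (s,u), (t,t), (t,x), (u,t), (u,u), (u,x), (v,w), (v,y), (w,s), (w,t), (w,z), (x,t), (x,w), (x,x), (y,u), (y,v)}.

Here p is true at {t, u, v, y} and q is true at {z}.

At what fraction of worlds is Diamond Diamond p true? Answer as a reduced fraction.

7/8

s: successors {t, u}; Diamond p there: t:T, u:T. ✓
t: successors {t, x}; Diamond p there: t:T, x:T. ✓
u: successors {t, u, x}; Diamond p there: t:T, u:T, x:T. ✓
v: successors {w, y}; Diamond p there: w:T, y:T. ✓
w: successors {s, t, z}; Diamond p there: s:T, t:T, z:F. ✓
x: successors {t, w, x}; Diamond p there: t:T, w:T, x:T. ✓
y: successors {u, v}; Diamond p there: u:T, v:T. ✓
z: no successors, so Diamond Diamond p fails. ✗
That's 7 of 8 worlds, so 7/8.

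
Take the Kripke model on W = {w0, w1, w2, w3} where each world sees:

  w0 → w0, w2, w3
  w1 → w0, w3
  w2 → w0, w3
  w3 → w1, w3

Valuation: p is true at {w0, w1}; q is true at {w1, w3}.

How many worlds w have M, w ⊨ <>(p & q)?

w0: successors {w0, w2, w3}; p & q there: w0:F, w2:F, w3:F. ✗
w1: successors {w0, w3}; p & q there: w0:F, w3:F. ✗
w2: successors {w0, w3}; p & q there: w0:F, w3:F. ✗
w3: successors {w1, w3}; p & q there: w1:T, w3:F. ✓
Satisfying worlds: {w3}.

1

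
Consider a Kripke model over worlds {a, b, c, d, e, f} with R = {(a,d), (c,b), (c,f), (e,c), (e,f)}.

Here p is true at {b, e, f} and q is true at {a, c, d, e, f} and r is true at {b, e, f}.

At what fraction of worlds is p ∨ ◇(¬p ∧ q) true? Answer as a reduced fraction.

a: p is F, ◇(¬p ∧ q) is T. ✓
b: p is T, ◇(¬p ∧ q) is F. ✓
c: p is F, ◇(¬p ∧ q) is F. ✗
d: p is F, ◇(¬p ∧ q) is F. ✗
e: p is T, ◇(¬p ∧ q) is T. ✓
f: p is T, ◇(¬p ∧ q) is F. ✓
That's 4 of 6 worlds, so 4/6 = 2/3.

2/3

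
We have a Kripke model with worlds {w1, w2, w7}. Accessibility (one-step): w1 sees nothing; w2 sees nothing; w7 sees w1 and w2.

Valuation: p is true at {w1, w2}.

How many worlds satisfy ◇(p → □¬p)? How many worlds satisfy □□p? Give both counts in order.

1 and 3

For ◇(p → □¬p):
w1: no successors, so ◇(p → □¬p) fails. ✗
w2: no successors, so ◇(p → □¬p) fails. ✗
w7: successors {w1, w2}; p → □¬p there: w1:T, w2:T. ✓
— 1 world.
For □□p:
w1: no successors, so □□p holds vacuously. ✓
w2: no successors, so □□p holds vacuously. ✓
w7: successors {w1, w2}; □p there: w1:T, w2:T. ✓
— 3 worlds.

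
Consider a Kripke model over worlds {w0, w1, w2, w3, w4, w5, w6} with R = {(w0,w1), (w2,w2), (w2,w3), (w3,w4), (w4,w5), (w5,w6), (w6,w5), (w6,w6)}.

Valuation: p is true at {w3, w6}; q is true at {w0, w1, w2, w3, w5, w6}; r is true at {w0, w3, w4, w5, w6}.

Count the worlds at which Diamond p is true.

3

w0: successors {w1}; p there: w1:F. ✗
w1: no successors, so Diamond p fails. ✗
w2: successors {w2, w3}; p there: w2:F, w3:T. ✓
w3: successors {w4}; p there: w4:F. ✗
w4: successors {w5}; p there: w5:F. ✗
w5: successors {w6}; p there: w6:T. ✓
w6: successors {w5, w6}; p there: w5:F, w6:T. ✓
Satisfying worlds: {w2, w5, w6}.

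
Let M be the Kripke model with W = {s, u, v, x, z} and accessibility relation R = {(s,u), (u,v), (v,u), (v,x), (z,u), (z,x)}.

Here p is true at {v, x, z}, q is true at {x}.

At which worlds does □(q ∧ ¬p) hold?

s: successors {u}; q ∧ ¬p there: u:F. ✗
u: successors {v}; q ∧ ¬p there: v:F. ✗
v: successors {u, x}; q ∧ ¬p there: u:F, x:F. ✗
x: no successors, so □(q ∧ ¬p) holds vacuously. ✓
z: successors {u, x}; q ∧ ¬p there: u:F, x:F. ✗

{x}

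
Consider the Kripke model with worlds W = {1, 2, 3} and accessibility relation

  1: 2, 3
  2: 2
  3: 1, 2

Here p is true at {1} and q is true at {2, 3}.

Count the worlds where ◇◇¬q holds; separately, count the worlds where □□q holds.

For ◇◇¬q:
1: successors {2, 3}; ◇¬q there: 2:F, 3:T. ✓
2: successors {2}; ◇¬q there: 2:F. ✗
3: successors {1, 2}; ◇¬q there: 1:F, 2:F. ✗
— 1 world.
For □□q:
1: successors {2, 3}; □q there: 2:T, 3:F. ✗
2: successors {2}; □q there: 2:T. ✓
3: successors {1, 2}; □q there: 1:T, 2:T. ✓
— 2 worlds.

1 and 2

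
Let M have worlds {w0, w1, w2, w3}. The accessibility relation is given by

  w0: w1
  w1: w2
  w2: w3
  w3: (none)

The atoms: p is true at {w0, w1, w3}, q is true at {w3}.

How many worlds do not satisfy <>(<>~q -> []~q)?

1

w0: successors {w1}; <>~q -> []~q there: w1:T. ✓
w1: successors {w2}; <>~q -> []~q there: w2:T. ✓
w2: successors {w3}; <>~q -> []~q there: w3:T. ✓
w3: no successors, so <>(<>~q -> []~q) fails. ✗
Satisfying worlds: {w0, w1, w2}.
So <>(<>~q -> []~q) fails at the other 1 world.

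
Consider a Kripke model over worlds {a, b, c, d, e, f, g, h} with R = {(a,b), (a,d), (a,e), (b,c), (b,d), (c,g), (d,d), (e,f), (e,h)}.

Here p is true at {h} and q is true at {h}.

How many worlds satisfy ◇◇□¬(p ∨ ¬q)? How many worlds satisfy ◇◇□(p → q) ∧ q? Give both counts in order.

For ◇◇□¬(p ∨ ¬q):
a: successors {b, d, e}; ◇□¬(p ∨ ¬q) there: b:F, d:F, e:T. ✓
b: successors {c, d}; ◇□¬(p ∨ ¬q) there: c:T, d:F. ✓
c: successors {g}; ◇□¬(p ∨ ¬q) there: g:F. ✗
d: successors {d}; ◇□¬(p ∨ ¬q) there: d:F. ✗
e: successors {f, h}; ◇□¬(p ∨ ¬q) there: f:F, h:F. ✗
f: no successors, so ◇◇□¬(p ∨ ¬q) fails. ✗
g: no successors, so ◇◇□¬(p ∨ ¬q) fails. ✗
h: no successors, so ◇◇□¬(p ∨ ¬q) fails. ✗
— 2 worlds.
For ◇◇□(p → q) ∧ q:
a: ◇◇□(p → q) is T, q is F. ✗
b: ◇◇□(p → q) is T, q is F. ✗
c: ◇◇□(p → q) is F, q is F. ✗
d: ◇◇□(p → q) is T, q is F. ✗
e: ◇◇□(p → q) is F, q is F. ✗
f: ◇◇□(p → q) is F, q is F. ✗
g: ◇◇□(p → q) is F, q is F. ✗
h: ◇◇□(p → q) is F, q is T. ✗
— 0 worlds.

2 and 0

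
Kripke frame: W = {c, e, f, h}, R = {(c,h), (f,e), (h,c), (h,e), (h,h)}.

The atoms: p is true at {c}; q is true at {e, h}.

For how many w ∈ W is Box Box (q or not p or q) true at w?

c: successors {h}; Box (q or not p or q) there: h:F. ✗
e: no successors, so Box Box (q or not p or q) holds vacuously. ✓
f: successors {e}; Box (q or not p or q) there: e:T. ✓
h: successors {c, e, h}; Box (q or not p or q) there: c:T, e:T, h:F. ✗
Satisfying worlds: {e, f}.

2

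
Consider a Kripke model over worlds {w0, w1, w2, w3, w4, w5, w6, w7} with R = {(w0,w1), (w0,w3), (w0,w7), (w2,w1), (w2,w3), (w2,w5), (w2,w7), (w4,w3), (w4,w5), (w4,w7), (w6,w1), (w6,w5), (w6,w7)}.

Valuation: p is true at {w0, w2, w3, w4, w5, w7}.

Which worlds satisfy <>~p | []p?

w0: <>~p is T, []p is F. ✓
w1: <>~p is F, []p is T. ✓
w2: <>~p is T, []p is F. ✓
w3: <>~p is F, []p is T. ✓
w4: <>~p is F, []p is T. ✓
w5: <>~p is F, []p is T. ✓
w6: <>~p is T, []p is F. ✓
w7: <>~p is F, []p is T. ✓

{w0, w1, w2, w3, w4, w5, w6, w7}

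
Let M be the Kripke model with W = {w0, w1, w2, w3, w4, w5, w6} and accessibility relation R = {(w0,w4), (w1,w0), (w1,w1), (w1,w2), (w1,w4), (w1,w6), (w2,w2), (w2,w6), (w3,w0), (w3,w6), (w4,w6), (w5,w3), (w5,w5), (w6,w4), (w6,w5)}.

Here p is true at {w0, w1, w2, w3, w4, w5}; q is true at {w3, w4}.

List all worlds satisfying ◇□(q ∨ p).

{w1, w2, w3, w4, w5, w6}

w0: successors {w4}; □(q ∨ p) there: w4:F. ✗
w1: successors {w0, w1, w2, w4, w6}; □(q ∨ p) there: w0:T, w1:F, w2:F, w4:F, w6:T. ✓
w2: successors {w2, w6}; □(q ∨ p) there: w2:F, w6:T. ✓
w3: successors {w0, w6}; □(q ∨ p) there: w0:T, w6:T. ✓
w4: successors {w6}; □(q ∨ p) there: w6:T. ✓
w5: successors {w3, w5}; □(q ∨ p) there: w3:F, w5:T. ✓
w6: successors {w4, w5}; □(q ∨ p) there: w4:F, w5:T. ✓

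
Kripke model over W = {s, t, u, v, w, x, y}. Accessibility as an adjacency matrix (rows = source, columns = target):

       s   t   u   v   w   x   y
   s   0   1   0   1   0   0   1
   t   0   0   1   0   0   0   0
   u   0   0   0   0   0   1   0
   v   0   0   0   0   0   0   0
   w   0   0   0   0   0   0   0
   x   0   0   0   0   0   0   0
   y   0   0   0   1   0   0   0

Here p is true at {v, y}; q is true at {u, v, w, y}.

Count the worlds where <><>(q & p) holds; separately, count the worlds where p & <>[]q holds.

1 and 1

For <><>(q & p):
s: successors {t, v, y}; <>(q & p) there: t:F, v:F, y:T. ✓
t: successors {u}; <>(q & p) there: u:F. ✗
u: successors {x}; <>(q & p) there: x:F. ✗
v: no successors, so <><>(q & p) fails. ✗
w: no successors, so <><>(q & p) fails. ✗
x: no successors, so <><>(q & p) fails. ✗
y: successors {v}; <>(q & p) there: v:F. ✗
— 1 world.
For p & <>[]q:
s: p is F, <>[]q is T. ✗
t: p is F, <>[]q is F. ✗
u: p is F, <>[]q is T. ✗
v: p is T, <>[]q is F. ✗
w: p is F, <>[]q is F. ✗
x: p is F, <>[]q is F. ✗
y: p is T, <>[]q is T. ✓
— 1 world.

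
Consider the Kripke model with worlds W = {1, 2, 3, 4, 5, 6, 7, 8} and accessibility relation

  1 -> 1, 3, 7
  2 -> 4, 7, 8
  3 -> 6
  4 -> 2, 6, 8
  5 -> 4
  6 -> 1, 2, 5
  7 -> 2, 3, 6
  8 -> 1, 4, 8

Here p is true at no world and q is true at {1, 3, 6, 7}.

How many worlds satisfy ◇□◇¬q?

7

1: successors {1, 3, 7}; □◇¬q there: 1:F, 3:T, 7:F. ✓
2: successors {4, 7, 8}; □◇¬q there: 4:T, 7:F, 8:F. ✓
3: successors {6}; □◇¬q there: 6:F. ✗
4: successors {2, 6, 8}; □◇¬q there: 2:T, 6:F, 8:F. ✓
5: successors {4}; □◇¬q there: 4:T. ✓
6: successors {1, 2, 5}; □◇¬q there: 1:F, 2:T, 5:T. ✓
7: successors {2, 3, 6}; □◇¬q there: 2:T, 3:T, 6:F. ✓
8: successors {1, 4, 8}; □◇¬q there: 1:F, 4:T, 8:F. ✓
Satisfying worlds: {1, 2, 4, 5, 6, 7, 8}.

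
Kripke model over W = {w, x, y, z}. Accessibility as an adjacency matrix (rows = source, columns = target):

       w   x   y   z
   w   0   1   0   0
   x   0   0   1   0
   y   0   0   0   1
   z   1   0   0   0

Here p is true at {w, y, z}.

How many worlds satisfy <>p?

3

w: successors {x}; p there: x:F. ✗
x: successors {y}; p there: y:T. ✓
y: successors {z}; p there: z:T. ✓
z: successors {w}; p there: w:T. ✓
Satisfying worlds: {x, y, z}.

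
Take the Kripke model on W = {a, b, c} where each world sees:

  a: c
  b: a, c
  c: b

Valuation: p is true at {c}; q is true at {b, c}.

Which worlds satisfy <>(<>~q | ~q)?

{b, c}

a: successors {c}; <>~q | ~q there: c:F. ✗
b: successors {a, c}; <>~q | ~q there: a:T, c:F. ✓
c: successors {b}; <>~q | ~q there: b:T. ✓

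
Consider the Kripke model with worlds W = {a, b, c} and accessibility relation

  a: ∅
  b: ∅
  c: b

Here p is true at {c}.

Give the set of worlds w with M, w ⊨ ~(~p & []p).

a: ~p & []p is T. ✗
b: ~p & []p is T. ✗
c: ~p & []p is F. ✓

{c}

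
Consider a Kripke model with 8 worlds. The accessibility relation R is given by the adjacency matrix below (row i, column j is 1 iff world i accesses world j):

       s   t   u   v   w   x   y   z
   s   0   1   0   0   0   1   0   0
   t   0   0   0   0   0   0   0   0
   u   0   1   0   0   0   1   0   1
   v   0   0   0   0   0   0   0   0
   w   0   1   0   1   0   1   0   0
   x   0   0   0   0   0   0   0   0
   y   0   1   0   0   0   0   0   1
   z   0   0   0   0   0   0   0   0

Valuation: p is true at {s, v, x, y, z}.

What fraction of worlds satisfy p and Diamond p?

s: p is T, Diamond p is T. ✓
t: p is F, Diamond p is F. ✗
u: p is F, Diamond p is T. ✗
v: p is T, Diamond p is F. ✗
w: p is F, Diamond p is T. ✗
x: p is T, Diamond p is F. ✗
y: p is T, Diamond p is T. ✓
z: p is T, Diamond p is F. ✗
That's 2 of 8 worlds, so 2/8 = 1/4.

1/4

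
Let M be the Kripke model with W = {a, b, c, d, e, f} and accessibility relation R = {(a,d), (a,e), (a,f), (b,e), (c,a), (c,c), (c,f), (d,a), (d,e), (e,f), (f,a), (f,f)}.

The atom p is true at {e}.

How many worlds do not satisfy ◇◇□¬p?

0

a: successors {d, e, f}; ◇□¬p there: d:T, e:T, f:T. ✓
b: successors {e}; ◇□¬p there: e:T. ✓
c: successors {a, c, f}; ◇□¬p there: a:T, c:T, f:T. ✓
d: successors {a, e}; ◇□¬p there: a:T, e:T. ✓
e: successors {f}; ◇□¬p there: f:T. ✓
f: successors {a, f}; ◇□¬p there: a:T, f:T. ✓
Satisfying worlds: {a, b, c, d, e, f}.
So ◇◇□¬p fails at the other 0 worlds.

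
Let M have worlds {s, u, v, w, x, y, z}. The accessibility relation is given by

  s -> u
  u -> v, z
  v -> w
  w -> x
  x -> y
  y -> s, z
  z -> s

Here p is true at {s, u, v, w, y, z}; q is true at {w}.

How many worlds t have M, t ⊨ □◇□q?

s: successors {u}; ◇□q there: u:T. ✓
u: successors {v, z}; ◇□q there: v:F, z:F. ✗
v: successors {w}; ◇□q there: w:F. ✗
w: successors {x}; ◇□q there: x:F. ✗
x: successors {y}; ◇□q there: y:F. ✗
y: successors {s, z}; ◇□q there: s:F, z:F. ✗
z: successors {s}; ◇□q there: s:F. ✗
Satisfying worlds: {s}.

1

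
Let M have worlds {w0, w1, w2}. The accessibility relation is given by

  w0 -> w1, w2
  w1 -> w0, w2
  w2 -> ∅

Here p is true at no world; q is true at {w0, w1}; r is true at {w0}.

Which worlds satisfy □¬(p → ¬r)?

w0: successors {w1, w2}; ¬(p → ¬r) there: w1:F, w2:F. ✗
w1: successors {w0, w2}; ¬(p → ¬r) there: w0:F, w2:F. ✗
w2: no successors, so □¬(p → ¬r) holds vacuously. ✓

{w2}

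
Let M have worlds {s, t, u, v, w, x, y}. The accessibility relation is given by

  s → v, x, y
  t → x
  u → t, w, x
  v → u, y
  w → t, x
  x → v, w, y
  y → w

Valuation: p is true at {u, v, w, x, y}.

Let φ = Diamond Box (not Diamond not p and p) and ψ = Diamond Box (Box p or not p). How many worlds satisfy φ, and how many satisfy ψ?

2 and 4

For Diamond Box (not Diamond not p and p):
s: successors {v, x, y}; Box (not Diamond not p and p) there: v:F, x:F, y:F. ✗
t: successors {x}; Box (not Diamond not p and p) there: x:F. ✗
u: successors {t, w, x}; Box (not Diamond not p and p) there: t:T, w:F, x:F. ✓
v: successors {u, y}; Box (not Diamond not p and p) there: u:F, y:F. ✗
w: successors {t, x}; Box (not Diamond not p and p) there: t:T, x:F. ✓
x: successors {v, w, y}; Box (not Diamond not p and p) there: v:F, w:F, y:F. ✗
y: successors {w}; Box (not Diamond not p and p) there: w:F. ✗
— 2 worlds.
For Diamond Box (Box p or not p):
s: successors {v, x, y}; Box (Box p or not p) there: v:F, x:F, y:F. ✗
t: successors {x}; Box (Box p or not p) there: x:F. ✗
u: successors {t, w, x}; Box (Box p or not p) there: t:T, w:T, x:F. ✓
v: successors {u, y}; Box (Box p or not p) there: u:F, y:F. ✗
w: successors {t, x}; Box (Box p or not p) there: t:T, x:F. ✓
x: successors {v, w, y}; Box (Box p or not p) there: v:F, w:T, y:F. ✓
y: successors {w}; Box (Box p or not p) there: w:T. ✓
— 4 worlds.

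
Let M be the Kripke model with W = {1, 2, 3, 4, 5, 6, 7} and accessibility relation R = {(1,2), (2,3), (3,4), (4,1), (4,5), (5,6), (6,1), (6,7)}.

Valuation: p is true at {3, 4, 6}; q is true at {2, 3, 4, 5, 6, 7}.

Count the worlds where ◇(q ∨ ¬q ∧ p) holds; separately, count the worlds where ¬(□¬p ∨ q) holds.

6 and 0

For ◇(q ∨ ¬q ∧ p):
1: successors {2}; q ∨ ¬q ∧ p there: 2:T. ✓
2: successors {3}; q ∨ ¬q ∧ p there: 3:T. ✓
3: successors {4}; q ∨ ¬q ∧ p there: 4:T. ✓
4: successors {1, 5}; q ∨ ¬q ∧ p there: 1:F, 5:T. ✓
5: successors {6}; q ∨ ¬q ∧ p there: 6:T. ✓
6: successors {1, 7}; q ∨ ¬q ∧ p there: 1:F, 7:T. ✓
7: no successors, so ◇(q ∨ ¬q ∧ p) fails. ✗
— 6 worlds.
For ¬(□¬p ∨ q):
1: □¬p ∨ q is T. ✗
2: □¬p ∨ q is T. ✗
3: □¬p ∨ q is T. ✗
4: □¬p ∨ q is T. ✗
5: □¬p ∨ q is T. ✗
6: □¬p ∨ q is T. ✗
7: □¬p ∨ q is T. ✗
— 0 worlds.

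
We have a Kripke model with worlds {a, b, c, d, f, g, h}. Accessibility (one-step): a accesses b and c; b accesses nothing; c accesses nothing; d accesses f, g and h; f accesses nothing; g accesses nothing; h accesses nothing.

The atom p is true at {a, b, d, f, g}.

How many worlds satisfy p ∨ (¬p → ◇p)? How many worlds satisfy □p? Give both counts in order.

For p ∨ (¬p → ◇p):
a: p is T, ¬p → ◇p is T. ✓
b: p is T, ¬p → ◇p is T. ✓
c: p is F, ¬p → ◇p is F. ✗
d: p is T, ¬p → ◇p is T. ✓
f: p is T, ¬p → ◇p is T. ✓
g: p is T, ¬p → ◇p is T. ✓
h: p is F, ¬p → ◇p is F. ✗
— 5 worlds.
For □p:
a: successors {b, c}; p there: b:T, c:F. ✗
b: no successors, so □p holds vacuously. ✓
c: no successors, so □p holds vacuously. ✓
d: successors {f, g, h}; p there: f:T, g:T, h:F. ✗
f: no successors, so □p holds vacuously. ✓
g: no successors, so □p holds vacuously. ✓
h: no successors, so □p holds vacuously. ✓
— 5 worlds.

5 and 5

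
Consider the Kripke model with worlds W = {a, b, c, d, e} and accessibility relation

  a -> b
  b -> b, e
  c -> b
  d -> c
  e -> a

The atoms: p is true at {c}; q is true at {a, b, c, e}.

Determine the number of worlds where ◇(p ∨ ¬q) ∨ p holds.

2

a: ◇(p ∨ ¬q) is F, p is F. ✗
b: ◇(p ∨ ¬q) is F, p is F. ✗
c: ◇(p ∨ ¬q) is F, p is T. ✓
d: ◇(p ∨ ¬q) is T, p is F. ✓
e: ◇(p ∨ ¬q) is F, p is F. ✗
Satisfying worlds: {c, d}.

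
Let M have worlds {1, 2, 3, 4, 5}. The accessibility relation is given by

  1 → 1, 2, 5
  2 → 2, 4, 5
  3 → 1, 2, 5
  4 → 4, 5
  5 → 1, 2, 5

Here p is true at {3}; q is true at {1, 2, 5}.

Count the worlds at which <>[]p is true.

0

1: successors {1, 2, 5}; []p there: 1:F, 2:F, 5:F. ✗
2: successors {2, 4, 5}; []p there: 2:F, 4:F, 5:F. ✗
3: successors {1, 2, 5}; []p there: 1:F, 2:F, 5:F. ✗
4: successors {4, 5}; []p there: 4:F, 5:F. ✗
5: successors {1, 2, 5}; []p there: 1:F, 2:F, 5:F. ✗
Satisfying worlds: ∅.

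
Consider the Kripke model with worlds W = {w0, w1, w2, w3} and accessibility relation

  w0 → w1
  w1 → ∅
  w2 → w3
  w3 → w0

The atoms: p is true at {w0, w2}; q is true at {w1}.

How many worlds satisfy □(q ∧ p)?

1

w0: successors {w1}; q ∧ p there: w1:F. ✗
w1: no successors, so □(q ∧ p) holds vacuously. ✓
w2: successors {w3}; q ∧ p there: w3:F. ✗
w3: successors {w0}; q ∧ p there: w0:F. ✗
Satisfying worlds: {w1}.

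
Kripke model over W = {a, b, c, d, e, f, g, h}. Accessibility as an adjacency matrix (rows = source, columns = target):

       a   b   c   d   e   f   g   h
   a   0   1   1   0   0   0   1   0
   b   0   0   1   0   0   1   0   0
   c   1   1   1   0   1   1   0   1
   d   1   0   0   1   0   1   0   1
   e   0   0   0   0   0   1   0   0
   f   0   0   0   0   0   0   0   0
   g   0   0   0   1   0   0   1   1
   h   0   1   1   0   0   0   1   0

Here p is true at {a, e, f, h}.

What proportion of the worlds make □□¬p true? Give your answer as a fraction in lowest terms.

a: successors {b, c, g}; □¬p there: b:F, c:F, g:F. ✗
b: successors {c, f}; □¬p there: c:F, f:T. ✗
c: successors {a, b, c, e, f, h}; □¬p there: a:T, b:F, c:F, e:F, f:T, h:T. ✗
d: successors {a, d, f, h}; □¬p there: a:T, d:F, f:T, h:T. ✗
e: successors {f}; □¬p there: f:T. ✓
f: no successors, so □□¬p holds vacuously. ✓
g: successors {d, g, h}; □¬p there: d:F, g:F, h:T. ✗
h: successors {b, c, g}; □¬p there: b:F, c:F, g:F. ✗
That's 2 of 8 worlds, so 2/8 = 1/4.

1/4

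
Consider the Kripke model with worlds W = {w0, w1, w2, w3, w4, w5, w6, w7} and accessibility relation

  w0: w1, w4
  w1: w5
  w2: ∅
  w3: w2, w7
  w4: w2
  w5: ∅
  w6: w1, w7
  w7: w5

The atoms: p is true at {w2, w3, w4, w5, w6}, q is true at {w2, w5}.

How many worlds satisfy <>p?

5

w0: successors {w1, w4}; p there: w1:F, w4:T. ✓
w1: successors {w5}; p there: w5:T. ✓
w2: no successors, so <>p fails. ✗
w3: successors {w2, w7}; p there: w2:T, w7:F. ✓
w4: successors {w2}; p there: w2:T. ✓
w5: no successors, so <>p fails. ✗
w6: successors {w1, w7}; p there: w1:F, w7:F. ✗
w7: successors {w5}; p there: w5:T. ✓
Satisfying worlds: {w0, w1, w3, w4, w7}.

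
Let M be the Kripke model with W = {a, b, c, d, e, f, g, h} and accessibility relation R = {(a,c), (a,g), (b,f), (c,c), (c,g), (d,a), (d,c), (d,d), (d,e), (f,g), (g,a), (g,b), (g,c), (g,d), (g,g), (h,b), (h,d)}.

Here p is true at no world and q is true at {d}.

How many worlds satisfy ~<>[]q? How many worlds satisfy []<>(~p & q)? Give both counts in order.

For ~<>[]q:
a: <>[]q is F. ✓
b: <>[]q is F. ✓
c: <>[]q is F. ✓
d: <>[]q is T. ✗
e: <>[]q is F. ✓
f: <>[]q is F. ✓
g: <>[]q is F. ✓
h: <>[]q is F. ✓
— 7 worlds.
For []<>(~p & q):
a: successors {c, g}; <>(~p & q) there: c:F, g:T. ✗
b: successors {f}; <>(~p & q) there: f:F. ✗
c: successors {c, g}; <>(~p & q) there: c:F, g:T. ✗
d: successors {a, c, d, e}; <>(~p & q) there: a:F, c:F, d:T, e:F. ✗
e: no successors, so []<>(~p & q) holds vacuously. ✓
f: successors {g}; <>(~p & q) there: g:T. ✓
g: successors {a, b, c, d, g}; <>(~p & q) there: a:F, b:F, c:F, d:T, g:T. ✗
h: successors {b, d}; <>(~p & q) there: b:F, d:T. ✗
— 2 worlds.

7 and 2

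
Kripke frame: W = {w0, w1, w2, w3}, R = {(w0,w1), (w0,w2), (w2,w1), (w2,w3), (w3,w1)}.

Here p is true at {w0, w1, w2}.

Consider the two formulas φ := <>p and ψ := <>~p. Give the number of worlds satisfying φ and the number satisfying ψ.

3 and 1

For <>p:
w0: successors {w1, w2}; p there: w1:T, w2:T. ✓
w1: no successors, so <>p fails. ✗
w2: successors {w1, w3}; p there: w1:T, w3:F. ✓
w3: successors {w1}; p there: w1:T. ✓
— 3 worlds.
For <>~p:
w0: successors {w1, w2}; ~p there: w1:F, w2:F. ✗
w1: no successors, so <>~p fails. ✗
w2: successors {w1, w3}; ~p there: w1:F, w3:T. ✓
w3: successors {w1}; ~p there: w1:F. ✗
— 1 world.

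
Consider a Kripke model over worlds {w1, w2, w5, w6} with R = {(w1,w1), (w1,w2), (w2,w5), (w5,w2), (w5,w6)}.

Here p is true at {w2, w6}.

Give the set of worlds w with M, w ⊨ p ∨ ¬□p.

w1: p is F, ¬□p is T. ✓
w2: p is T, ¬□p is T. ✓
w5: p is F, ¬□p is F. ✗
w6: p is T, ¬□p is F. ✓

{w1, w2, w6}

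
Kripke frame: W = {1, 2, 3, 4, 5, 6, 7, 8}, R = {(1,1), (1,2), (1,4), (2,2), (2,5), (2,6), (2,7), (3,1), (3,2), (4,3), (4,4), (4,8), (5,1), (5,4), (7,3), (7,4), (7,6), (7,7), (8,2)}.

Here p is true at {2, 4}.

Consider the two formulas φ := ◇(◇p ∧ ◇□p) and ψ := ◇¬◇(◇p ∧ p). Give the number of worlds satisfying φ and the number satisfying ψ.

7 and 2

For ◇(◇p ∧ ◇□p):
1: successors {1, 2, 4}; ◇p ∧ ◇□p there: 1:F, 2:T, 4:T. ✓
2: successors {2, 5, 6, 7}; ◇p ∧ ◇□p there: 2:T, 5:F, 6:F, 7:T. ✓
3: successors {1, 2}; ◇p ∧ ◇□p there: 1:F, 2:T. ✓
4: successors {3, 4, 8}; ◇p ∧ ◇□p there: 3:F, 4:T, 8:F. ✓
5: successors {1, 4}; ◇p ∧ ◇□p there: 1:F, 4:T. ✓
6: no successors, so ◇(◇p ∧ ◇□p) fails. ✗
7: successors {3, 4, 6, 7}; ◇p ∧ ◇□p there: 3:F, 4:T, 6:F, 7:T. ✓
8: successors {2}; ◇p ∧ ◇□p there: 2:T. ✓
— 7 worlds.
For ◇¬◇(◇p ∧ p):
1: successors {1, 2, 4}; ¬◇(◇p ∧ p) there: 1:F, 2:F, 4:F. ✗
2: successors {2, 5, 6, 7}; ¬◇(◇p ∧ p) there: 2:F, 5:F, 6:T, 7:F. ✓
3: successors {1, 2}; ¬◇(◇p ∧ p) there: 1:F, 2:F. ✗
4: successors {3, 4, 8}; ¬◇(◇p ∧ p) there: 3:F, 4:F, 8:F. ✗
5: successors {1, 4}; ¬◇(◇p ∧ p) there: 1:F, 4:F. ✗
6: no successors, so ◇¬◇(◇p ∧ p) fails. ✗
7: successors {3, 4, 6, 7}; ¬◇(◇p ∧ p) there: 3:F, 4:F, 6:T, 7:F. ✓
8: successors {2}; ¬◇(◇p ∧ p) there: 2:F. ✗
— 2 worlds.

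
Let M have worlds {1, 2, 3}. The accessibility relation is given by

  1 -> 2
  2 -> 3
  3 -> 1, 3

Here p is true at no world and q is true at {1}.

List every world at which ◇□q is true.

1: successors {2}; □q there: 2:F. ✗
2: successors {3}; □q there: 3:F. ✗
3: successors {1, 3}; □q there: 1:F, 3:F. ✗

∅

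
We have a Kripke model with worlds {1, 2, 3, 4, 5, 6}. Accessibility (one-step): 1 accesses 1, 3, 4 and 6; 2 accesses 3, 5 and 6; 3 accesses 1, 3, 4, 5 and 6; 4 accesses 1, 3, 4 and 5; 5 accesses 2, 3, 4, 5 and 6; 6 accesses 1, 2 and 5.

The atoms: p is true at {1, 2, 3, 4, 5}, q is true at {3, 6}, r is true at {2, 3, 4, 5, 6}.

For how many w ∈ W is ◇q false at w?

1

1: successors {1, 3, 4, 6}; q there: 1:F, 3:T, 4:F, 6:T. ✓
2: successors {3, 5, 6}; q there: 3:T, 5:F, 6:T. ✓
3: successors {1, 3, 4, 5, 6}; q there: 1:F, 3:T, 4:F, 5:F, 6:T. ✓
4: successors {1, 3, 4, 5}; q there: 1:F, 3:T, 4:F, 5:F. ✓
5: successors {2, 3, 4, 5, 6}; q there: 2:F, 3:T, 4:F, 5:F, 6:T. ✓
6: successors {1, 2, 5}; q there: 1:F, 2:F, 5:F. ✗
Satisfying worlds: {1, 2, 3, 4, 5}.
So ◇q fails at the other 1 world.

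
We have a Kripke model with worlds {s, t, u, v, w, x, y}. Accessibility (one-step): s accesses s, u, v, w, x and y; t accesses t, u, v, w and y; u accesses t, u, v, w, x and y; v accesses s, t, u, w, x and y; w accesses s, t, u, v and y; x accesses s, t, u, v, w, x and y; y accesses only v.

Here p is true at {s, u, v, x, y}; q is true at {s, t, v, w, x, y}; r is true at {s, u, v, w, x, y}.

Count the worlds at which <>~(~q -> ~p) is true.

s: successors {s, u, v, w, x, y}; ~(~q -> ~p) there: s:F, u:T, v:F, w:F, x:F, y:F. ✓
t: successors {t, u, v, w, y}; ~(~q -> ~p) there: t:F, u:T, v:F, w:F, y:F. ✓
u: successors {t, u, v, w, x, y}; ~(~q -> ~p) there: t:F, u:T, v:F, w:F, x:F, y:F. ✓
v: successors {s, t, u, w, x, y}; ~(~q -> ~p) there: s:F, t:F, u:T, w:F, x:F, y:F. ✓
w: successors {s, t, u, v, y}; ~(~q -> ~p) there: s:F, t:F, u:T, v:F, y:F. ✓
x: successors {s, t, u, v, w, x, y}; ~(~q -> ~p) there: s:F, t:F, u:T, v:F, w:F, x:F, y:F. ✓
y: successors {v}; ~(~q -> ~p) there: v:F. ✗
Satisfying worlds: {s, t, u, v, w, x}.

6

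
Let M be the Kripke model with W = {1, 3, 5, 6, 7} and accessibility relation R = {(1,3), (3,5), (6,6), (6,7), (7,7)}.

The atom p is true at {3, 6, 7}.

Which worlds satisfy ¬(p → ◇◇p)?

{3}

1: p → ◇◇p is T. ✗
3: p → ◇◇p is F. ✓
5: p → ◇◇p is T. ✗
6: p → ◇◇p is T. ✗
7: p → ◇◇p is T. ✗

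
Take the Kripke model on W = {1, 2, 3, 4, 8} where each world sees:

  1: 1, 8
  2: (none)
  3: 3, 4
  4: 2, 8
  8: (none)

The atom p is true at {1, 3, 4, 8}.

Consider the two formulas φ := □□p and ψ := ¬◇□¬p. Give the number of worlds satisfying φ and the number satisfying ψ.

For □□p:
1: successors {1, 8}; □p there: 1:T, 8:T. ✓
2: no successors, so □□p holds vacuously. ✓
3: successors {3, 4}; □p there: 3:T, 4:F. ✗
4: successors {2, 8}; □p there: 2:T, 8:T. ✓
8: no successors, so □□p holds vacuously. ✓
— 4 worlds.
For ¬◇□¬p:
1: ◇□¬p is T. ✗
2: ◇□¬p is F. ✓
3: ◇□¬p is F. ✓
4: ◇□¬p is T. ✗
8: ◇□¬p is F. ✓
— 3 worlds.

4 and 3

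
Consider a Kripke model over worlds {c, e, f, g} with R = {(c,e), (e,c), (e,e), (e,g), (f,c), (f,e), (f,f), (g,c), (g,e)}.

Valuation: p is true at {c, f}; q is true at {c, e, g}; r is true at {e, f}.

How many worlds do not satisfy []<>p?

c: successors {e}; <>p there: e:T. ✓
e: successors {c, e, g}; <>p there: c:F, e:T, g:T. ✗
f: successors {c, e, f}; <>p there: c:F, e:T, f:T. ✗
g: successors {c, e}; <>p there: c:F, e:T. ✗
Satisfying worlds: {c}.
So []<>p fails at the other 3 worlds.

3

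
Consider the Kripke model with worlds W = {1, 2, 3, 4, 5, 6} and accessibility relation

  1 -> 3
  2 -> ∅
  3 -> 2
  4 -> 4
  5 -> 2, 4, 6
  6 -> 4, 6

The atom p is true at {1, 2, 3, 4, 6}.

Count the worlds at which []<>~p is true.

1

1: successors {3}; <>~p there: 3:F. ✗
2: no successors, so []<>~p holds vacuously. ✓
3: successors {2}; <>~p there: 2:F. ✗
4: successors {4}; <>~p there: 4:F. ✗
5: successors {2, 4, 6}; <>~p there: 2:F, 4:F, 6:F. ✗
6: successors {4, 6}; <>~p there: 4:F, 6:F. ✗
Satisfying worlds: {2}.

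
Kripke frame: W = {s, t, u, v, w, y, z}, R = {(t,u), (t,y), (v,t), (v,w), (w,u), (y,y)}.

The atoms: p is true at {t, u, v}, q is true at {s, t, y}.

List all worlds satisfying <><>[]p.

{v}

s: no successors, so <><>[]p fails. ✗
t: successors {u, y}; <>[]p there: u:F, y:F. ✗
u: no successors, so <><>[]p fails. ✗
v: successors {t, w}; <>[]p there: t:T, w:T. ✓
w: successors {u}; <>[]p there: u:F. ✗
y: successors {y}; <>[]p there: y:F. ✗
z: no successors, so <><>[]p fails. ✗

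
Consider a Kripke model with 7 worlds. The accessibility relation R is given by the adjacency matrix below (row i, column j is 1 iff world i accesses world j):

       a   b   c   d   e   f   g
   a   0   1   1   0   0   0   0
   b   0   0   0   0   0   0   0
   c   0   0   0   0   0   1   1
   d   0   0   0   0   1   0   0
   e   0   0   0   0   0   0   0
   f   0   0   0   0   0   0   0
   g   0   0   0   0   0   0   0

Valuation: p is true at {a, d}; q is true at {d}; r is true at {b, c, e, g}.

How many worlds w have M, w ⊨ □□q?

6

a: successors {b, c}; □q there: b:T, c:F. ✗
b: no successors, so □□q holds vacuously. ✓
c: successors {f, g}; □q there: f:T, g:T. ✓
d: successors {e}; □q there: e:T. ✓
e: no successors, so □□q holds vacuously. ✓
f: no successors, so □□q holds vacuously. ✓
g: no successors, so □□q holds vacuously. ✓
Satisfying worlds: {b, c, d, e, f, g}.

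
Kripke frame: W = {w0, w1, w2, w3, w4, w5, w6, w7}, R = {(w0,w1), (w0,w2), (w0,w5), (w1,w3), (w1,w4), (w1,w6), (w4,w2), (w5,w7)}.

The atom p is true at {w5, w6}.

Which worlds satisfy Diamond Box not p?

w0: successors {w1, w2, w5}; Box not p there: w1:F, w2:T, w5:T. ✓
w1: successors {w3, w4, w6}; Box not p there: w3:T, w4:T, w6:T. ✓
w2: no successors, so Diamond Box not p fails. ✗
w3: no successors, so Diamond Box not p fails. ✗
w4: successors {w2}; Box not p there: w2:T. ✓
w5: successors {w7}; Box not p there: w7:T. ✓
w6: no successors, so Diamond Box not p fails. ✗
w7: no successors, so Diamond Box not p fails. ✗

{w0, w1, w4, w5}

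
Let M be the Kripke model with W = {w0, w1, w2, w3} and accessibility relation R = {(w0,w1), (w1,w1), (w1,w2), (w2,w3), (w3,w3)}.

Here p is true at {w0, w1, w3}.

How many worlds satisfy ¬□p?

w0: □p is T. ✗
w1: □p is F. ✓
w2: □p is T. ✗
w3: □p is T. ✗
Satisfying worlds: {w1}.

1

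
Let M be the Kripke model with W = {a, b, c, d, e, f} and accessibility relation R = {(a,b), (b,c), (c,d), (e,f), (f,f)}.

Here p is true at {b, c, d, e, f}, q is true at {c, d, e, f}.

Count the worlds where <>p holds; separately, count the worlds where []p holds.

5 and 6

For <>p:
a: successors {b}; p there: b:T. ✓
b: successors {c}; p there: c:T. ✓
c: successors {d}; p there: d:T. ✓
d: no successors, so <>p fails. ✗
e: successors {f}; p there: f:T. ✓
f: successors {f}; p there: f:T. ✓
— 5 worlds.
For []p:
a: successors {b}; p there: b:T. ✓
b: successors {c}; p there: c:T. ✓
c: successors {d}; p there: d:T. ✓
d: no successors, so []p holds vacuously. ✓
e: successors {f}; p there: f:T. ✓
f: successors {f}; p there: f:T. ✓
— 6 worlds.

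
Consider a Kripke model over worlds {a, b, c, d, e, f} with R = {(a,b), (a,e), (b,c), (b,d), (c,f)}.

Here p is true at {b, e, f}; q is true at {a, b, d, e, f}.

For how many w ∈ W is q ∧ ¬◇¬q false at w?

a: q is T, ¬◇¬q is T. ✓
b: q is T, ¬◇¬q is F. ✗
c: q is F, ¬◇¬q is T. ✗
d: q is T, ¬◇¬q is T. ✓
e: q is T, ¬◇¬q is T. ✓
f: q is T, ¬◇¬q is T. ✓
Satisfying worlds: {a, d, e, f}.
So q ∧ ¬◇¬q fails at the other 2 worlds.

2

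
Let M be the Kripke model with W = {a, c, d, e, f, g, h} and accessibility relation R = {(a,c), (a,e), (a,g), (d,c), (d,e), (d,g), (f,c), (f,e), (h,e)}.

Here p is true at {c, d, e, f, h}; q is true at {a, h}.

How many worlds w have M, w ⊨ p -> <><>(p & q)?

2

a: p is F, <><>(p & q) is F. ✓
c: p is T, <><>(p & q) is F. ✗
d: p is T, <><>(p & q) is F. ✗
e: p is T, <><>(p & q) is F. ✗
f: p is T, <><>(p & q) is F. ✗
g: p is F, <><>(p & q) is F. ✓
h: p is T, <><>(p & q) is F. ✗
Satisfying worlds: {a, g}.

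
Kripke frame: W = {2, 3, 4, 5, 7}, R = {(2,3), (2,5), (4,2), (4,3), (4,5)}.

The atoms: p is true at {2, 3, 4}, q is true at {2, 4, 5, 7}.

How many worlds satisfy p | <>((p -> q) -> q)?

3

2: p is T, <>((p -> q) -> q) is T. ✓
3: p is T, <>((p -> q) -> q) is F. ✓
4: p is T, <>((p -> q) -> q) is T. ✓
5: p is F, <>((p -> q) -> q) is F. ✗
7: p is F, <>((p -> q) -> q) is F. ✗
Satisfying worlds: {2, 3, 4}.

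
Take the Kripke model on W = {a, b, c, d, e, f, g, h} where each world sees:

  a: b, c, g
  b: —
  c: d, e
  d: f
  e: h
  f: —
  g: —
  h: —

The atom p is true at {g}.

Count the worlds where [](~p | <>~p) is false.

1

a: successors {b, c, g}; ~p | <>~p there: b:T, c:T, g:F. ✗
b: no successors, so [](~p | <>~p) holds vacuously. ✓
c: successors {d, e}; ~p | <>~p there: d:T, e:T. ✓
d: successors {f}; ~p | <>~p there: f:T. ✓
e: successors {h}; ~p | <>~p there: h:T. ✓
f: no successors, so [](~p | <>~p) holds vacuously. ✓
g: no successors, so [](~p | <>~p) holds vacuously. ✓
h: no successors, so [](~p | <>~p) holds vacuously. ✓
Satisfying worlds: {b, c, d, e, f, g, h}.
So [](~p | <>~p) fails at the other 1 world.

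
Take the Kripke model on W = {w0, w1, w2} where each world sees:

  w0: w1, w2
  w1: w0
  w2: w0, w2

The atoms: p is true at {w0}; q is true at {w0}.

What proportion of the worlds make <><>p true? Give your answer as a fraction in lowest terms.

2/3

w0: successors {w1, w2}; <>p there: w1:T, w2:T. ✓
w1: successors {w0}; <>p there: w0:F. ✗
w2: successors {w0, w2}; <>p there: w0:F, w2:T. ✓
That's 2 of 3 worlds, so 2/3.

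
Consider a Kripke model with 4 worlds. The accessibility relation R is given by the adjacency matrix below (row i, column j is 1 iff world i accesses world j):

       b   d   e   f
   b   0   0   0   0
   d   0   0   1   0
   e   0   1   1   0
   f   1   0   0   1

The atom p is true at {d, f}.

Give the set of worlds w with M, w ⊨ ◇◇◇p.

b: no successors, so ◇◇◇p fails. ✗
d: successors {e}; ◇◇p there: e:T. ✓
e: successors {d, e}; ◇◇p there: d:T, e:T. ✓
f: successors {b, f}; ◇◇p there: b:F, f:T. ✓

{d, e, f}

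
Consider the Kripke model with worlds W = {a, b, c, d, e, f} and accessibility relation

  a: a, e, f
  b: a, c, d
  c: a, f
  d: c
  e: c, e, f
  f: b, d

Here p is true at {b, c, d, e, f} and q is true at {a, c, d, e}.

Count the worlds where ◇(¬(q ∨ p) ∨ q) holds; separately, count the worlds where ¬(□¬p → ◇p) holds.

6 and 0

For ◇(¬(q ∨ p) ∨ q):
a: successors {a, e, f}; ¬(q ∨ p) ∨ q there: a:T, e:T, f:F. ✓
b: successors {a, c, d}; ¬(q ∨ p) ∨ q there: a:T, c:T, d:T. ✓
c: successors {a, f}; ¬(q ∨ p) ∨ q there: a:T, f:F. ✓
d: successors {c}; ¬(q ∨ p) ∨ q there: c:T. ✓
e: successors {c, e, f}; ¬(q ∨ p) ∨ q there: c:T, e:T, f:F. ✓
f: successors {b, d}; ¬(q ∨ p) ∨ q there: b:F, d:T. ✓
— 6 worlds.
For ¬(□¬p → ◇p):
a: □¬p → ◇p is T. ✗
b: □¬p → ◇p is T. ✗
c: □¬p → ◇p is T. ✗
d: □¬p → ◇p is T. ✗
e: □¬p → ◇p is T. ✗
f: □¬p → ◇p is T. ✗
— 0 worlds.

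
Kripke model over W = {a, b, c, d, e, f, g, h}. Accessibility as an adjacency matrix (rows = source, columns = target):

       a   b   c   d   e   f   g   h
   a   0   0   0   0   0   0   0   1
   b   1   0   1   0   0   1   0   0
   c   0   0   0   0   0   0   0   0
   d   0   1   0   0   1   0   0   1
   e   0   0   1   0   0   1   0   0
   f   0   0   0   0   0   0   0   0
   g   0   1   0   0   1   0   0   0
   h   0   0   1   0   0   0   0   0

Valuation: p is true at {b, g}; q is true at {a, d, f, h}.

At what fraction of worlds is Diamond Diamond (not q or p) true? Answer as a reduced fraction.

3/8

a: successors {h}; Diamond (not q or p) there: h:T. ✓
b: successors {a, c, f}; Diamond (not q or p) there: a:F, c:F, f:F. ✗
c: no successors, so Diamond Diamond (not q or p) fails. ✗
d: successors {b, e, h}; Diamond (not q or p) there: b:T, e:T, h:T. ✓
e: successors {c, f}; Diamond (not q or p) there: c:F, f:F. ✗
f: no successors, so Diamond Diamond (not q or p) fails. ✗
g: successors {b, e}; Diamond (not q or p) there: b:T, e:T. ✓
h: successors {c}; Diamond (not q or p) there: c:F. ✗
That's 3 of 8 worlds, so 3/8.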